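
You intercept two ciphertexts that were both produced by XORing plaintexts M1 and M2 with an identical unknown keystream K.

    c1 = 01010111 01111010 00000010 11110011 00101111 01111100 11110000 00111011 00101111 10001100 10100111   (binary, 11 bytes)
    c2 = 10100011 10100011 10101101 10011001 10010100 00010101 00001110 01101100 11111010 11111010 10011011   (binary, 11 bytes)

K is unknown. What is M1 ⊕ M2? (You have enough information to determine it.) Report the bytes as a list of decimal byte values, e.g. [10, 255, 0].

[244, 217, 175, 106, 187, 105, 254, 87, 213, 118, 60]

c1 ⊕ c2 = (M1 ⊕ K) ⊕ (M2 ⊕ K) = M1 ⊕ M2 — the shared key cancels under XOR.
01010111 ⊕ 10100011 = 11110100
01111010 ⊕ 10100011 = 11011001
00000010 ⊕ 10101101 = 10101111
11110011 ⊕ 10011001 = 01101010
00101111 ⊕ 10010100 = 10111011
01111100 ⊕ 00010101 = 01101001
11110000 ⊕ 00001110 = 11111110
00111011 ⊕ 01101100 = 01010111
00101111 ⊕ 11111010 = 11010101
10001100 ⊕ 11111010 = 01110110
10100111 ⊕ 10011011 = 00111100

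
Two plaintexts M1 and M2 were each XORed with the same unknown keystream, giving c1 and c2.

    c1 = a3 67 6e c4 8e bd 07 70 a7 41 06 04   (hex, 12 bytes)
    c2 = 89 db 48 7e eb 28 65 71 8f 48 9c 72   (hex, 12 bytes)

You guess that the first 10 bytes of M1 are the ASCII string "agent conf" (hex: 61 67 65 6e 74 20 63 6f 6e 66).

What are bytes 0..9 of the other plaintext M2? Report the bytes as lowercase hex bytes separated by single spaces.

First, c1 ⊕ c2 = (M1 ⊕ K) ⊕ (M2 ⊕ K) = M1 ⊕ M2, so the key drops out. Then M2 = (M1 ⊕ M2) ⊕ M1 over the first 10 bytes.
byte 0: (a3 xor 89) xor 61 = 2a xor 61 = 4b
byte 1: (67 xor db) xor 67 = bc xor 67 = db
byte 2: (6e xor 48) xor 65 = 26 xor 65 = 43
byte 3: (c4 xor 7e) xor 6e = ba xor 6e = d4
byte 4: (8e xor eb) xor 74 = 65 xor 74 = 11
byte 5: (bd xor 28) xor 20 = 95 xor 20 = b5
byte 6: (07 xor 65) xor 63 = 62 xor 63 = 01
byte 7: (70 xor 71) xor 6f = 01 xor 6f = 6e
byte 8: (a7 xor 8f) xor 6e = 28 xor 6e = 46
byte 9: (41 xor 48) xor 66 = 09 xor 66 = 6f

4b db 43 d4 11 b5 01 6e 46 6f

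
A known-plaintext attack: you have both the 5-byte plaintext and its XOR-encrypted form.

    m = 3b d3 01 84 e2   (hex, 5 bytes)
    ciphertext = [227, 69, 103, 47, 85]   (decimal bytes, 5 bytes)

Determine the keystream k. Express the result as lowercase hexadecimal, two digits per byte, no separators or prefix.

d89666abb7

Since ciphertext = m ⊕ k, XORing both sides with m gives k = m ⊕ ciphertext.
3b ⊕ e3 = d8
d3 ⊕ 45 = 96
01 ⊕ 67 = 66
84 ⊕ 2f = ab
e2 ⊕ 55 = b7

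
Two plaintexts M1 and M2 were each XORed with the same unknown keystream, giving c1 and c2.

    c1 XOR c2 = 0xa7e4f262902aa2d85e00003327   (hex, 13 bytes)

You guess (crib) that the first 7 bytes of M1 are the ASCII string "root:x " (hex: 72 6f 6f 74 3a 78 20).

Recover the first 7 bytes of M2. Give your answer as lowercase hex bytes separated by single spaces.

d5 8b 9d 16 aa 52 82

Since c1 ⊕ c2 = M1 ⊕ M2, XORing with the guessed M1 bytes yields the corresponding M2 bytes: M2 = (c1 ⊕ c2) ⊕ M1.
byte 0: 167 xor 114 = 213
byte 1: 228 xor 111 = 139
byte 2: 242 xor 111 = 157
byte 3:  98 xor 116 =  22
byte 4: 144 xor  58 = 170
byte 5:  42 xor 120 =  82
byte 6: 162 xor  32 = 130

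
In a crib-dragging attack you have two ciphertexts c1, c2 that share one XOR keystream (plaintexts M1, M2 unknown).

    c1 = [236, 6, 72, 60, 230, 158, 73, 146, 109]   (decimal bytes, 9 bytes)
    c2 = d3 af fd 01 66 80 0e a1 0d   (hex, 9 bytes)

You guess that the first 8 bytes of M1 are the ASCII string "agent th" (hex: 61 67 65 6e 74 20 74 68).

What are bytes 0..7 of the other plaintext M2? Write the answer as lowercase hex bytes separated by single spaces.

First, c1 ⊕ c2 = (M1 ⊕ K) ⊕ (M2 ⊕ K) = M1 ⊕ M2, so the key drops out. Then M2 = (M1 ⊕ M2) ⊕ M1 over the first 8 bytes.
byte 0: (ec ^ d3) ^ 61 = 3f ^ 61 = 5e
byte 1: (06 ^ af) ^ 67 = a9 ^ 67 = ce
byte 2: (48 ^ fd) ^ 65 = b5 ^ 65 = d0
byte 3: (3c ^ 01) ^ 6e = 3d ^ 6e = 53
byte 4: (e6 ^ 66) ^ 74 = 80 ^ 74 = f4
byte 5: (9e ^ 80) ^ 20 = 1e ^ 20 = 3e
byte 6: (49 ^ 0e) ^ 74 = 47 ^ 74 = 33
byte 7: (92 ^ a1) ^ 68 = 33 ^ 68 = 5b

5e ce d0 53 f4 3e 33 5b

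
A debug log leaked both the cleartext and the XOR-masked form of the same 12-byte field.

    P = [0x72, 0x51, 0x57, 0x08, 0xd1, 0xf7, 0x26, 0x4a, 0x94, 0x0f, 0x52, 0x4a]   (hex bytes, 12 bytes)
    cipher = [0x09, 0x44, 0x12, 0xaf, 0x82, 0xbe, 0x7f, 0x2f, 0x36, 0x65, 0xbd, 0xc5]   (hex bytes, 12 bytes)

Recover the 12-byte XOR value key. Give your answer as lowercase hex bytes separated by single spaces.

Since cipher = P ⊕ key, XORing both sides with P gives key = P ⊕ cipher.
byte 0: 01110010 ^ 00001001 = 01111011
byte 1: 01010001 ^ 01000100 = 00010101
byte 2: 01010111 ^ 00010010 = 01000101
byte 3: 00001000 ^ 10101111 = 10100111
byte 4: 11010001 ^ 10000010 = 01010011
byte 5: 11110111 ^ 10111110 = 01001001
byte 6: 00100110 ^ 01111111 = 01011001
byte 7: 01001010 ^ 00101111 = 01100101
byte 8: 10010100 ^ 00110110 = 10100010
byte 9: 00001111 ^ 01100101 = 01101010
byte 10: 01010010 ^ 10111101 = 11101111
byte 11: 01001010 ^ 11000101 = 10001111

7b 15 45 a7 53 49 59 65 a2 6a ef 8f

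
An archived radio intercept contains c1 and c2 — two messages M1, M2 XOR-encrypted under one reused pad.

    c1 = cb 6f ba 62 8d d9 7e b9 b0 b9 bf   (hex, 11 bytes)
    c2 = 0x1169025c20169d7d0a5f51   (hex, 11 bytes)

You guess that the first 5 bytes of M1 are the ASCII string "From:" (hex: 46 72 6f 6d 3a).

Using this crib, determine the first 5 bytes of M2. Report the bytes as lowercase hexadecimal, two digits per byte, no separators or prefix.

First, c1 ⊕ c2 = (M1 ⊕ K) ⊕ (M2 ⊕ K) = M1 ⊕ M2, so the key drops out. Then M2 = (M1 ⊕ M2) ⊕ M1 over the first 5 bytes.
byte 0: (cb XOR 11) XOR 46 = da XOR 46 = 9c
byte 1: (6f XOR 69) XOR 72 = 06 XOR 72 = 74
byte 2: (ba XOR 02) XOR 6f = b8 XOR 6f = d7
byte 3: (62 XOR 5c) XOR 6d = 3e XOR 6d = 53
byte 4: (8d XOR 20) XOR 3a = ad XOR 3a = 97

9c74d75397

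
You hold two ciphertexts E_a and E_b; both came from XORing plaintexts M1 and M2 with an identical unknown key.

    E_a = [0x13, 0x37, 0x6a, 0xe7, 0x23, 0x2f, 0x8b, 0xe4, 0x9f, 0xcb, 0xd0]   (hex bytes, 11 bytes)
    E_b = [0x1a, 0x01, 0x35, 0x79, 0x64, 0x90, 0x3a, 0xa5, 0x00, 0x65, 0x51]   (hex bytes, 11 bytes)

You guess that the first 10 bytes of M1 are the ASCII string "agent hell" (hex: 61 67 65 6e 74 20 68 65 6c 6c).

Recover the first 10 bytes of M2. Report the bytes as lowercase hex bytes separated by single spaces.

First, E_a ⊕ E_b = (M1 ⊕ K) ⊕ (M2 ⊕ K) = M1 ⊕ M2, so the key drops out. Then M2 = (M1 ⊕ M2) ⊕ M1 over the first 10 bytes.
byte 0: (13 xor 1a) xor 61 = 09 xor 61 = 68
byte 1: (37 xor 01) xor 67 = 36 xor 67 = 51
byte 2: (6a xor 35) xor 65 = 5f xor 65 = 3a
byte 3: (e7 xor 79) xor 6e = 9e xor 6e = f0
byte 4: (23 xor 64) xor 74 = 47 xor 74 = 33
byte 5: (2f xor 90) xor 20 = bf xor 20 = 9f
byte 6: (8b xor 3a) xor 68 = b1 xor 68 = d9
byte 7: (e4 xor a5) xor 65 = 41 xor 65 = 24
byte 8: (9f xor 00) xor 6c = 9f xor 6c = f3
byte 9: (cb xor 65) xor 6c = ae xor 6c = c2

68 51 3a f0 33 9f d9 24 f3 c2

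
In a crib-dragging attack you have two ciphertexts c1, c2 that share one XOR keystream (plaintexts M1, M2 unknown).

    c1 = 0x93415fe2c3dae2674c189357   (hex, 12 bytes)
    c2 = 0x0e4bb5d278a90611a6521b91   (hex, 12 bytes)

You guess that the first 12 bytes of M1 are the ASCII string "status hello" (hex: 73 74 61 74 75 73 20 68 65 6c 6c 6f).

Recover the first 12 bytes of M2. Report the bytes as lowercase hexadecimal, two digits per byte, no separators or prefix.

First, c1 ⊕ c2 = (M1 ⊕ K) ⊕ (M2 ⊕ K) = M1 ⊕ M2, so the key drops out. Then M2 = (M1 ⊕ M2) ⊕ M1 over the first 12 bytes.
byte 0: (93 xor 0e) xor 73 = 9d xor 73 = ee
byte 1: (41 xor 4b) xor 74 = 0a xor 74 = 7e
byte 2: (5f xor b5) xor 61 = ea xor 61 = 8b
byte 3: (e2 xor d2) xor 74 = 30 xor 74 = 44
byte 4: (c3 xor 78) xor 75 = bb xor 75 = ce
byte 5: (da xor a9) xor 73 = 73 xor 73 = 00
byte 6: (e2 xor 06) xor 20 = e4 xor 20 = c4
byte 7: (67 xor 11) xor 68 = 76 xor 68 = 1e
byte 8: (4c xor a6) xor 65 = ea xor 65 = 8f
byte 9: (18 xor 52) xor 6c = 4a xor 6c = 26
byte 10: (93 xor 1b) xor 6c = 88 xor 6c = e4
byte 11: (57 xor 91) xor 6f = c6 xor 6f = a9

ee7e8b44ce00c41e8f26e4a9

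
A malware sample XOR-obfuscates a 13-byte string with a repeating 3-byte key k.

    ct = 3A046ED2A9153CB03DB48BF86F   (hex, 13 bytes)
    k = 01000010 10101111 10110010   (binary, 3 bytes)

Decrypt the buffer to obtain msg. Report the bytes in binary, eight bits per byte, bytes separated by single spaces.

The 3-byte key repeats, so the effective keystream is 42 af b2 42 af b2 42 af b2 42 af b2 42.
byte 0: 3a XOR 42 = 78
byte 1: 04 XOR af = ab
byte 2: 6e XOR b2 = dc
byte 3: d2 XOR 42 = 90
byte 4: a9 XOR af = 06
byte 5: 15 XOR b2 = a7
byte 6: 3c XOR 42 = 7e
byte 7: b0 XOR af = 1f
byte 8: 3d XOR b2 = 8f
byte 9: b4 XOR 42 = f6
byte 10: 8b XOR af = 24
byte 11: f8 XOR b2 = 4a
byte 12: 6f XOR 42 = 2d

01111000 10101011 11011100 10010000 00000110 10100111 01111110 00011111 10001111 11110110 00100100 01001010 00101101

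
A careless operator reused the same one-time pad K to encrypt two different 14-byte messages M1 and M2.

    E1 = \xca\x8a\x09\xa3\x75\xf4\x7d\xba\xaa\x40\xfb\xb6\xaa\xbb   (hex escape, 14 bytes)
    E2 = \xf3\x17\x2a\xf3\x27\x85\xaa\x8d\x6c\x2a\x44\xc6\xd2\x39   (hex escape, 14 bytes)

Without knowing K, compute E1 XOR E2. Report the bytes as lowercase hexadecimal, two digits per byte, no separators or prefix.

E1 ⊕ E2 = (M1 ⊕ K) ⊕ (M2 ⊕ K) = M1 ⊕ M2 — the shared key cancels under XOR.
11001010 xor 11110011 = 00111001
10001010 xor 00010111 = 10011101
00001001 xor 00101010 = 00100011
10100011 xor 11110011 = 01010000
01110101 xor 00100111 = 01010010
11110100 xor 10000101 = 01110001
01111101 xor 10101010 = 11010111
10111010 xor 10001101 = 00110111
10101010 xor 01101100 = 11000110
01000000 xor 00101010 = 01101010
11111011 xor 01000100 = 10111111
10110110 xor 11000110 = 01110000
10101010 xor 11010010 = 01111000
10111011 xor 00111001 = 10000010

399d23505271d737c66abf707882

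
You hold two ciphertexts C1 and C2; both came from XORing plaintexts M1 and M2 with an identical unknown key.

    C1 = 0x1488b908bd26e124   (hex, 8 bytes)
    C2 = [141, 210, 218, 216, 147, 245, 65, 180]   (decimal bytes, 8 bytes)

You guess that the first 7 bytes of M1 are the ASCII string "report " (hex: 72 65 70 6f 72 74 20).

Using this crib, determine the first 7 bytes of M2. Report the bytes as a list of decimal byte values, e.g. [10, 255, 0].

First, C1 ⊕ C2 = (M1 ⊕ K) ⊕ (M2 ⊕ K) = M1 ⊕ M2, so the key drops out. Then M2 = (M1 ⊕ M2) ⊕ M1 over the first 7 bytes.
byte 0: (14 ^ 8d) ^ 72 = 99 ^ 72 = eb
byte 1: (88 ^ d2) ^ 65 = 5a ^ 65 = 3f
byte 2: (b9 ^ da) ^ 70 = 63 ^ 70 = 13
byte 3: (08 ^ d8) ^ 6f = d0 ^ 6f = bf
byte 4: (bd ^ 93) ^ 72 = 2e ^ 72 = 5c
byte 5: (26 ^ f5) ^ 74 = d3 ^ 74 = a7
byte 6: (e1 ^ 41) ^ 20 = a0 ^ 20 = 80

[235, 63, 19, 191, 92, 167, 128]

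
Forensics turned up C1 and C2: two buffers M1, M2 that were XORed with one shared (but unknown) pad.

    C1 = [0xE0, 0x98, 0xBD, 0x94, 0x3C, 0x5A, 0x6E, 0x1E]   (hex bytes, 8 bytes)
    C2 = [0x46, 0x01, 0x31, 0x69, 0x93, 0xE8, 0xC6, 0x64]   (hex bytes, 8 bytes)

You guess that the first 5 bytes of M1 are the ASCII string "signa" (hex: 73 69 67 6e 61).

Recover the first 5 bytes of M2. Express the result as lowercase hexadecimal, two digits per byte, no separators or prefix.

First, C1 ⊕ C2 = (M1 ⊕ K) ⊕ (M2 ⊕ K) = M1 ⊕ M2, so the key drops out. Then M2 = (M1 ⊕ M2) ⊕ M1 over the first 5 bytes.
byte 0: (e0 XOR 46) XOR 73 = a6 XOR 73 = d5
byte 1: (98 XOR 01) XOR 69 = 99 XOR 69 = f0
byte 2: (bd XOR 31) XOR 67 = 8c XOR 67 = eb
byte 3: (94 XOR 69) XOR 6e = fd XOR 6e = 93
byte 4: (3c XOR 93) XOR 61 = af XOR 61 = ce

d5f0eb93ce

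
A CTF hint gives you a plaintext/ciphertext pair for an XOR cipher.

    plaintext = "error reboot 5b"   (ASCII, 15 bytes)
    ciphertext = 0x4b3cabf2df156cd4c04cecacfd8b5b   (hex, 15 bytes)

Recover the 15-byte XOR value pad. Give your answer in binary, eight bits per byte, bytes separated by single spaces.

Since ciphertext = plaintext ⊕ pad, XORing both sides with plaintext gives pad = plaintext ⊕ ciphertext.
65 ^ 4b = 2e
72 ^ 3c = 4e
72 ^ ab = d9
6f ^ f2 = 9d
72 ^ df = ad
20 ^ 15 = 35
72 ^ 6c = 1e
65 ^ d4 = b1
62 ^ c0 = a2
6f ^ 4c = 23
6f ^ ec = 83
74 ^ ac = d8
20 ^ fd = dd
35 ^ 8b = be
62 ^ 5b = 39

00101110 01001110 11011001 10011101 10101101 00110101 00011110 10110001 10100010 00100011 10000011 11011000 11011101 10111110 00111001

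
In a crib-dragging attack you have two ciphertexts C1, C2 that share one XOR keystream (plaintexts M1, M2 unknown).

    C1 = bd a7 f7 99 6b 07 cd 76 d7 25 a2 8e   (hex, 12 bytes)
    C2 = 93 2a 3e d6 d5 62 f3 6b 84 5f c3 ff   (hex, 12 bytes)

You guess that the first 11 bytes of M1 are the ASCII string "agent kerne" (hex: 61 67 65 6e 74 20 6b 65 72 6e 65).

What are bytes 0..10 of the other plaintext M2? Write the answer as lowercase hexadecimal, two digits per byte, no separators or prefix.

First, C1 ⊕ C2 = (M1 ⊕ K) ⊕ (M2 ⊕ K) = M1 ⊕ M2, so the key drops out. Then M2 = (M1 ⊕ M2) ⊕ M1 over the first 11 bytes.
byte 0: (bd ⊕ 93) ⊕ 61 = 2e ⊕ 61 = 4f
byte 1: (a7 ⊕ 2a) ⊕ 67 = 8d ⊕ 67 = ea
byte 2: (f7 ⊕ 3e) ⊕ 65 = c9 ⊕ 65 = ac
byte 3: (99 ⊕ d6) ⊕ 6e = 4f ⊕ 6e = 21
byte 4: (6b ⊕ d5) ⊕ 74 = be ⊕ 74 = ca
byte 5: (07 ⊕ 62) ⊕ 20 = 65 ⊕ 20 = 45
byte 6: (cd ⊕ f3) ⊕ 6b = 3e ⊕ 6b = 55
byte 7: (76 ⊕ 6b) ⊕ 65 = 1d ⊕ 65 = 78
byte 8: (d7 ⊕ 84) ⊕ 72 = 53 ⊕ 72 = 21
byte 9: (25 ⊕ 5f) ⊕ 6e = 7a ⊕ 6e = 14
byte 10: (a2 ⊕ c3) ⊕ 65 = 61 ⊕ 65 = 04

4feaac21ca455578211404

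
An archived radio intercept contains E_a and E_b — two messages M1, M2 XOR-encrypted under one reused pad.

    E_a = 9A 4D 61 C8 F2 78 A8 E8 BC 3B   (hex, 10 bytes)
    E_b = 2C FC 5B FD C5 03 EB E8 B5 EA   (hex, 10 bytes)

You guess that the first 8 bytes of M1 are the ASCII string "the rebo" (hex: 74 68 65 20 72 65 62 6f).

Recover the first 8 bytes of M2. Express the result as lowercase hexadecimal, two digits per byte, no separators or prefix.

c2d95f15451e216f

First, E_a ⊕ E_b = (M1 ⊕ K) ⊕ (M2 ⊕ K) = M1 ⊕ M2, so the key drops out. Then M2 = (M1 ⊕ M2) ⊕ M1 over the first 8 bytes.
byte 0: (9a xor 2c) xor 74 = b6 xor 74 = c2
byte 1: (4d xor fc) xor 68 = b1 xor 68 = d9
byte 2: (61 xor 5b) xor 65 = 3a xor 65 = 5f
byte 3: (c8 xor fd) xor 20 = 35 xor 20 = 15
byte 4: (f2 xor c5) xor 72 = 37 xor 72 = 45
byte 5: (78 xor 03) xor 65 = 7b xor 65 = 1e
byte 6: (a8 xor eb) xor 62 = 43 xor 62 = 21
byte 7: (e8 xor e8) xor 6f = 00 xor 6f = 6f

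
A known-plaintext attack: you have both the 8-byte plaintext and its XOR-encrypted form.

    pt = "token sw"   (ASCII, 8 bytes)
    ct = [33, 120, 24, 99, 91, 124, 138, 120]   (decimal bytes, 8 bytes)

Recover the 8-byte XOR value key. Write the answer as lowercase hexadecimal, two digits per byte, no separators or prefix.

55177306355cf90f

Since ct = pt ⊕ key, XORing both sides with pt gives key = pt ⊕ ct.
01110100 xor 00100001 = 01010101
01101111 xor 01111000 = 00010111
01101011 xor 00011000 = 01110011
01100101 xor 01100011 = 00000110
01101110 xor 01011011 = 00110101
00100000 xor 01111100 = 01011100
01110011 xor 10001010 = 11111001
01110111 xor 01111000 = 00001111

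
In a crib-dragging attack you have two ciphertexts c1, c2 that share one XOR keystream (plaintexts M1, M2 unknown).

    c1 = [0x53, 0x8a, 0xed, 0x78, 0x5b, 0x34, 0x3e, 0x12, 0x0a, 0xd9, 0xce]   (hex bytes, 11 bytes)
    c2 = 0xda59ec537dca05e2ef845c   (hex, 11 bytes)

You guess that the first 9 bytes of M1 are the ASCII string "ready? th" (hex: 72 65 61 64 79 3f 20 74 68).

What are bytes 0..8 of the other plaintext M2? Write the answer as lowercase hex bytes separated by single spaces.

fb b6 60 4f 5f c1 1b 84 8d

First, c1 ⊕ c2 = (M1 ⊕ K) ⊕ (M2 ⊕ K) = M1 ⊕ M2, so the key drops out. Then M2 = (M1 ⊕ M2) ⊕ M1 over the first 9 bytes.
byte 0: (53 xor da) xor 72 = 89 xor 72 = fb
byte 1: (8a xor 59) xor 65 = d3 xor 65 = b6
byte 2: (ed xor ec) xor 61 = 01 xor 61 = 60
byte 3: (78 xor 53) xor 64 = 2b xor 64 = 4f
byte 4: (5b xor 7d) xor 79 = 26 xor 79 = 5f
byte 5: (34 xor ca) xor 3f = fe xor 3f = c1
byte 6: (3e xor 05) xor 20 = 3b xor 20 = 1b
byte 7: (12 xor e2) xor 74 = f0 xor 74 = 84
byte 8: (0a xor ef) xor 68 = e5 xor 68 = 8d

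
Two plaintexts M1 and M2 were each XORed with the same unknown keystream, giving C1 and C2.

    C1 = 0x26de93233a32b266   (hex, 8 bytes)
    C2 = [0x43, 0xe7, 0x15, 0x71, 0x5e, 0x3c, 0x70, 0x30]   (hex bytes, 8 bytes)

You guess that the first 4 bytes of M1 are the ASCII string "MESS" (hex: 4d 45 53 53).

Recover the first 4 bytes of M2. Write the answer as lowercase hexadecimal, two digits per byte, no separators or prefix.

First, C1 ⊕ C2 = (M1 ⊕ K) ⊕ (M2 ⊕ K) = M1 ⊕ M2, so the key drops out. Then M2 = (M1 ⊕ M2) ⊕ M1 over the first 4 bytes.
byte 0: (26 XOR 43) XOR 4d = 65 XOR 4d = 28
byte 1: (de XOR e7) XOR 45 = 39 XOR 45 = 7c
byte 2: (93 XOR 15) XOR 53 = 86 XOR 53 = d5
byte 3: (23 XOR 71) XOR 53 = 52 XOR 53 = 01

287cd501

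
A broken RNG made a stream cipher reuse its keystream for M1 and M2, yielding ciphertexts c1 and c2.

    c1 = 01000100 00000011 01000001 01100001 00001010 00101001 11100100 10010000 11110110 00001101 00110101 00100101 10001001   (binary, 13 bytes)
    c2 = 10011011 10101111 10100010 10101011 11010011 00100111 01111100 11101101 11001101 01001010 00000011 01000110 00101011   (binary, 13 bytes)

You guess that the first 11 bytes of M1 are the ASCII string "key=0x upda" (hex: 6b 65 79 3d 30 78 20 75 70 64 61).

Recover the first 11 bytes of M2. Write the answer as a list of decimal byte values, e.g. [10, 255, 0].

[180, 201, 154, 247, 233, 118, 184, 8, 75, 35, 87]

First, c1 ⊕ c2 = (M1 ⊕ K) ⊕ (M2 ⊕ K) = M1 ⊕ M2, so the key drops out. Then M2 = (M1 ⊕ M2) ⊕ M1 over the first 11 bytes.
byte 0: (44 XOR 9b) XOR 6b = df XOR 6b = b4
byte 1: (03 XOR af) XOR 65 = ac XOR 65 = c9
byte 2: (41 XOR a2) XOR 79 = e3 XOR 79 = 9a
byte 3: (61 XOR ab) XOR 3d = ca XOR 3d = f7
byte 4: (0a XOR d3) XOR 30 = d9 XOR 30 = e9
byte 5: (29 XOR 27) XOR 78 = 0e XOR 78 = 76
byte 6: (e4 XOR 7c) XOR 20 = 98 XOR 20 = b8
byte 7: (90 XOR ed) XOR 75 = 7d XOR 75 = 08
byte 8: (f6 XOR cd) XOR 70 = 3b XOR 70 = 4b
byte 9: (0d XOR 4a) XOR 64 = 47 XOR 64 = 23
byte 10: (35 XOR 03) XOR 61 = 36 XOR 61 = 57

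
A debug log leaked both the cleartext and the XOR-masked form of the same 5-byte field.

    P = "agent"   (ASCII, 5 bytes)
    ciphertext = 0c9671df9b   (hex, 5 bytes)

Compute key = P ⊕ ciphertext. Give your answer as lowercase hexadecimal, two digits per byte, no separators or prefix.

6df114b1ef

Since ciphertext = P ⊕ key, XORing both sides with P gives key = P ⊕ ciphertext.
61 ^ 0c = 6d
67 ^ 96 = f1
65 ^ 71 = 14
6e ^ df = b1
74 ^ 9b = ef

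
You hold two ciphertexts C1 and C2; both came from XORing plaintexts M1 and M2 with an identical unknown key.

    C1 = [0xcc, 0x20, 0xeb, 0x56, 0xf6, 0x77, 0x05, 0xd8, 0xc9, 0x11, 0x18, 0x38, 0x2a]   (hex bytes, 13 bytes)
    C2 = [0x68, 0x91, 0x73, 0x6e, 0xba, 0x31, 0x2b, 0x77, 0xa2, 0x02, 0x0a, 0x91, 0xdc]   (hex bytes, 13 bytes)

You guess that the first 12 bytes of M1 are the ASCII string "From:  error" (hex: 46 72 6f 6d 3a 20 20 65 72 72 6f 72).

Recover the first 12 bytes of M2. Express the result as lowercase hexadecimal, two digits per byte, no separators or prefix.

e2c3f75576660eca19617ddb

First, C1 ⊕ C2 = (M1 ⊕ K) ⊕ (M2 ⊕ K) = M1 ⊕ M2, so the key drops out. Then M2 = (M1 ⊕ M2) ⊕ M1 over the first 12 bytes.
byte 0: (cc ⊕ 68) ⊕ 46 = a4 ⊕ 46 = e2
byte 1: (20 ⊕ 91) ⊕ 72 = b1 ⊕ 72 = c3
byte 2: (eb ⊕ 73) ⊕ 6f = 98 ⊕ 6f = f7
byte 3: (56 ⊕ 6e) ⊕ 6d = 38 ⊕ 6d = 55
byte 4: (f6 ⊕ ba) ⊕ 3a = 4c ⊕ 3a = 76
byte 5: (77 ⊕ 31) ⊕ 20 = 46 ⊕ 20 = 66
byte 6: (05 ⊕ 2b) ⊕ 20 = 2e ⊕ 20 = 0e
byte 7: (d8 ⊕ 77) ⊕ 65 = af ⊕ 65 = ca
byte 8: (c9 ⊕ a2) ⊕ 72 = 6b ⊕ 72 = 19
byte 9: (11 ⊕ 02) ⊕ 72 = 13 ⊕ 72 = 61
byte 10: (18 ⊕ 0a) ⊕ 6f = 12 ⊕ 6f = 7d
byte 11: (38 ⊕ 91) ⊕ 72 = a9 ⊕ 72 = db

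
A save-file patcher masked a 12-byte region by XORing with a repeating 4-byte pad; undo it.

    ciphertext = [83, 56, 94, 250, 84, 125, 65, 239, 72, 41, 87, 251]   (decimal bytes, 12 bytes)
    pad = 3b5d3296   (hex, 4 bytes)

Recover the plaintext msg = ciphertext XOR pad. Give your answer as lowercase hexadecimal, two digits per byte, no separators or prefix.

The 4-byte key repeats, so the effective keystream is 3b 5d 32 96 3b 5d 32 96 3b 5d 32 96.
byte 0: 53 XOR 3b = 68
byte 1: 38 XOR 5d = 65
byte 2: 5e XOR 32 = 6c
byte 3: fa XOR 96 = 6c
byte 4: 54 XOR 3b = 6f
byte 5: 7d XOR 5d = 20
byte 6: 41 XOR 32 = 73
byte 7: ef XOR 96 = 79
byte 8: 48 XOR 3b = 73
byte 9: 29 XOR 5d = 74
byte 10: 57 XOR 32 = 65
byte 11: fb XOR 96 = 6d

68656c6c6f2073797374656d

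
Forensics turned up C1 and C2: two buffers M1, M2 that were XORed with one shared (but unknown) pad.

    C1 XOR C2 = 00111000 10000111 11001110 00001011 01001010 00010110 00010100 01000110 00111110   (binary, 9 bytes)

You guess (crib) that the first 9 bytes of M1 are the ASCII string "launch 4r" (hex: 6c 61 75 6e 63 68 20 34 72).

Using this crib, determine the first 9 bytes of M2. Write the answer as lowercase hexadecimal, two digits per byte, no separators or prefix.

54e6bb65297e34724c

Since C1 ⊕ C2 = M1 ⊕ M2, XORing with the guessed M1 bytes yields the corresponding M2 bytes: M2 = (C1 ⊕ C2) ⊕ M1.
byte 0: 38 XOR 6c = 54
byte 1: 87 XOR 61 = e6
byte 2: ce XOR 75 = bb
byte 3: 0b XOR 6e = 65
byte 4: 4a XOR 63 = 29
byte 5: 16 XOR 68 = 7e
byte 6: 14 XOR 20 = 34
byte 7: 46 XOR 34 = 72
byte 8: 3e XOR 72 = 4c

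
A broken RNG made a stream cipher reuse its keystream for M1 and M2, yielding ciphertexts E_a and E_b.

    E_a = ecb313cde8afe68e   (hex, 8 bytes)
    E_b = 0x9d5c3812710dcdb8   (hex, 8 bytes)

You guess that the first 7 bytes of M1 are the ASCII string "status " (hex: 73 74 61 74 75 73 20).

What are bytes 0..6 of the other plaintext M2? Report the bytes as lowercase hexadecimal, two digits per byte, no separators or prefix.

First, E_a ⊕ E_b = (M1 ⊕ K) ⊕ (M2 ⊕ K) = M1 ⊕ M2, so the key drops out. Then M2 = (M1 ⊕ M2) ⊕ M1 over the first 7 bytes.
byte 0: (ec ^ 9d) ^ 73 = 71 ^ 73 = 02
byte 1: (b3 ^ 5c) ^ 74 = ef ^ 74 = 9b
byte 2: (13 ^ 38) ^ 61 = 2b ^ 61 = 4a
byte 3: (cd ^ 12) ^ 74 = df ^ 74 = ab
byte 4: (e8 ^ 71) ^ 75 = 99 ^ 75 = ec
byte 5: (af ^ 0d) ^ 73 = a2 ^ 73 = d1
byte 6: (e6 ^ cd) ^ 20 = 2b ^ 20 = 0b

029b4aabecd10b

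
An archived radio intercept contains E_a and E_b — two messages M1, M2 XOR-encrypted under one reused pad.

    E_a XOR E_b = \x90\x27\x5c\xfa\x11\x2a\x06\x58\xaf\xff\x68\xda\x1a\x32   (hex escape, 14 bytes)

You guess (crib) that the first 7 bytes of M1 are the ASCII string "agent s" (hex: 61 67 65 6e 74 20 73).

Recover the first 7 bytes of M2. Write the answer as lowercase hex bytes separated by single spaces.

f1 40 39 94 65 0a 75

Since E_a ⊕ E_b = M1 ⊕ M2, XORing with the guessed M1 bytes yields the corresponding M2 bytes: M2 = (E_a ⊕ E_b) ⊕ M1.
90 XOR 61 = f1
27 XOR 67 = 40
5c XOR 65 = 39
fa XOR 6e = 94
11 XOR 74 = 65
2a XOR 20 = 0a
06 XOR 73 = 75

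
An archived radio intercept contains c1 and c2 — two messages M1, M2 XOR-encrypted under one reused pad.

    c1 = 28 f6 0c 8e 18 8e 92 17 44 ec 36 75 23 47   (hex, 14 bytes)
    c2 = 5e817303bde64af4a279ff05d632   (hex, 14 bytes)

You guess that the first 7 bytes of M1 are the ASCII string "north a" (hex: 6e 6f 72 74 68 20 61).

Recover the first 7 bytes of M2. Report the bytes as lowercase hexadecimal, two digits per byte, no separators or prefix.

18180df9cd48b9

First, c1 ⊕ c2 = (M1 ⊕ K) ⊕ (M2 ⊕ K) = M1 ⊕ M2, so the key drops out. Then M2 = (M1 ⊕ M2) ⊕ M1 over the first 7 bytes.
byte 0: (28 xor 5e) xor 6e = 76 xor 6e = 18
byte 1: (f6 xor 81) xor 6f = 77 xor 6f = 18
byte 2: (0c xor 73) xor 72 = 7f xor 72 = 0d
byte 3: (8e xor 03) xor 74 = 8d xor 74 = f9
byte 4: (18 xor bd) xor 68 = a5 xor 68 = cd
byte 5: (8e xor e6) xor 20 = 68 xor 20 = 48
byte 6: (92 xor 4a) xor 61 = d8 xor 61 = b9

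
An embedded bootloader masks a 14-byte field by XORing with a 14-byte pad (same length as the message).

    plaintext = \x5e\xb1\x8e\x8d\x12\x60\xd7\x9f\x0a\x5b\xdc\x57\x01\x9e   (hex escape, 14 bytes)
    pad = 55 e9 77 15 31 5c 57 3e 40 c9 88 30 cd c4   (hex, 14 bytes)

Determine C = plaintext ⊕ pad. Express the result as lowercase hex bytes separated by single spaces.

XOR is its own inverse, so applying the key byte-wise gives the result directly.
5e ^ 55 = 0b
b1 ^ e9 = 58
8e ^ 77 = f9
8d ^ 15 = 98
12 ^ 31 = 23
60 ^ 5c = 3c
d7 ^ 57 = 80
9f ^ 3e = a1
0a ^ 40 = 4a
5b ^ c9 = 92
dc ^ 88 = 54
57 ^ 30 = 67
01 ^ cd = cc
9e ^ c4 = 5a

0b 58 f9 98 23 3c 80 a1 4a 92 54 67 cc 5a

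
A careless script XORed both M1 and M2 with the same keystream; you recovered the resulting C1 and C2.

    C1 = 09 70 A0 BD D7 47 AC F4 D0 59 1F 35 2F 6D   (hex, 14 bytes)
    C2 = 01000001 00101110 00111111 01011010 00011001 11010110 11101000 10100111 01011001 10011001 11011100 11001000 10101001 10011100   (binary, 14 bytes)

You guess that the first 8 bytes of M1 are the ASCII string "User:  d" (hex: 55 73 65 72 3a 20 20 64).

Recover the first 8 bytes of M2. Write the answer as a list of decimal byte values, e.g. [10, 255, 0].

First, C1 ⊕ C2 = (M1 ⊕ K) ⊕ (M2 ⊕ K) = M1 ⊕ M2, so the key drops out. Then M2 = (M1 ⊕ M2) ⊕ M1 over the first 8 bytes.
byte 0: (09 XOR 41) XOR 55 = 48 XOR 55 = 1d
byte 1: (70 XOR 2e) XOR 73 = 5e XOR 73 = 2d
byte 2: (a0 XOR 3f) XOR 65 = 9f XOR 65 = fa
byte 3: (bd XOR 5a) XOR 72 = e7 XOR 72 = 95
byte 4: (d7 XOR 19) XOR 3a = ce XOR 3a = f4
byte 5: (47 XOR d6) XOR 20 = 91 XOR 20 = b1
byte 6: (ac XOR e8) XOR 20 = 44 XOR 20 = 64
byte 7: (f4 XOR a7) XOR 64 = 53 XOR 64 = 37

[29, 45, 250, 149, 244, 177, 100, 55]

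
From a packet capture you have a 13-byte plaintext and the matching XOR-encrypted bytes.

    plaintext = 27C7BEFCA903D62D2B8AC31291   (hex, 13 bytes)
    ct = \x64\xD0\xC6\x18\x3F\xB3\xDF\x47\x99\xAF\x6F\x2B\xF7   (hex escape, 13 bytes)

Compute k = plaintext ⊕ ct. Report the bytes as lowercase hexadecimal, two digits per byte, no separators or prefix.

431778e496b0096ab225ac3966

Since ct = plaintext ⊕ k, XORing both sides with plaintext gives k = plaintext ⊕ ct.
 39 ^ 100 =  67
199 ^ 208 =  23
190 ^ 198 = 120
252 ^  24 = 228
169 ^  63 = 150
  3 ^ 179 = 176
214 ^ 223 =   9
 45 ^  71 = 106
 43 ^ 153 = 178
138 ^ 175 =  37
195 ^ 111 = 172
 18 ^  43 =  57
145 ^ 247 = 102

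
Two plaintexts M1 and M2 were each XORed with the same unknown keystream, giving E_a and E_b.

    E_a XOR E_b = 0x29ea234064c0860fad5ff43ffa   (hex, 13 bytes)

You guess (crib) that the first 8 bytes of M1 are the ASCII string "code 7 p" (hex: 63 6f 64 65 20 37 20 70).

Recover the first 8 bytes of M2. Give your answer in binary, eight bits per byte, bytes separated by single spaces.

Since E_a ⊕ E_b = M1 ⊕ M2, XORing with the guessed M1 bytes yields the corresponding M2 bytes: M2 = (E_a ⊕ E_b) ⊕ M1.
 41 ^  99 =  74
234 ^ 111 = 133
 35 ^ 100 =  71
 64 ^ 101 =  37
100 ^  32 =  68
192 ^  55 = 247
134 ^  32 = 166
 15 ^ 112 = 127

01001010 10000101 01000111 00100101 01000100 11110111 10100110 01111111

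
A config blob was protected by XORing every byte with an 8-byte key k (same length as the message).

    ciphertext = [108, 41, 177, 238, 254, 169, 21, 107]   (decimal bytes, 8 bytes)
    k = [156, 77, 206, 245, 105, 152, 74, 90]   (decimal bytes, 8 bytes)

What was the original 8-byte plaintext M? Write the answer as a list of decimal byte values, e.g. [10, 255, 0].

[240, 100, 127, 27, 151, 49, 95, 49]

XOR is its own inverse, so applying the key byte-wise gives the result directly.
byte 0: 6c ^ 9c = f0
byte 1: 29 ^ 4d = 64
byte 2: b1 ^ ce = 7f
byte 3: ee ^ f5 = 1b
byte 4: fe ^ 69 = 97
byte 5: a9 ^ 98 = 31
byte 6: 15 ^ 4a = 5f
byte 7: 6b ^ 5a = 31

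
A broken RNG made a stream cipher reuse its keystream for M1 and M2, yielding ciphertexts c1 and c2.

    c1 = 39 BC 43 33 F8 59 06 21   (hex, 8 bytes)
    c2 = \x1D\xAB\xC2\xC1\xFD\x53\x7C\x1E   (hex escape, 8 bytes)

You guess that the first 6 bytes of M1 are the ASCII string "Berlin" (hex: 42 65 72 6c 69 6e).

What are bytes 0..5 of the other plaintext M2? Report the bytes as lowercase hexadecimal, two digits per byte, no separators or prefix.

6672f39e6c64

First, c1 ⊕ c2 = (M1 ⊕ K) ⊕ (M2 ⊕ K) = M1 ⊕ M2, so the key drops out. Then M2 = (M1 ⊕ M2) ⊕ M1 over the first 6 bytes.
byte 0: (39 xor 1d) xor 42 = 24 xor 42 = 66
byte 1: (bc xor ab) xor 65 = 17 xor 65 = 72
byte 2: (43 xor c2) xor 72 = 81 xor 72 = f3
byte 3: (33 xor c1) xor 6c = f2 xor 6c = 9e
byte 4: (f8 xor fd) xor 69 = 05 xor 69 = 6c
byte 5: (59 xor 53) xor 6e = 0a xor 6e = 64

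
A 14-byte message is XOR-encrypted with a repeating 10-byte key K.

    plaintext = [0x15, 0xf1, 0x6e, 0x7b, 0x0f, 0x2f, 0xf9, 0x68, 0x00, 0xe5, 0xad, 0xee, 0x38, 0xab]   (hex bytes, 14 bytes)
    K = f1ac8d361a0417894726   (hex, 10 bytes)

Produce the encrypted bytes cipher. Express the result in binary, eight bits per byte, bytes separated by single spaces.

The 10-byte key repeats, so the effective keystream is f1 ac 8d 36 1a 04 17 89 47 26 f1 ac 8d 36.
byte 0:  21 ⊕ 241 = 228
byte 1: 241 ⊕ 172 =  93
byte 2: 110 ⊕ 141 = 227
byte 3: 123 ⊕  54 =  77
byte 4:  15 ⊕  26 =  21
byte 5:  47 ⊕   4 =  43
byte 6: 249 ⊕  23 = 238
byte 7: 104 ⊕ 137 = 225
byte 8:   0 ⊕  71 =  71
byte 9: 229 ⊕  38 = 195
byte 10: 173 ⊕ 241 =  92
byte 11: 238 ⊕ 172 =  66
byte 12:  56 ⊕ 141 = 181
byte 13: 171 ⊕  54 = 157

11100100 01011101 11100011 01001101 00010101 00101011 11101110 11100001 01000111 11000011 01011100 01000010 10110101 10011101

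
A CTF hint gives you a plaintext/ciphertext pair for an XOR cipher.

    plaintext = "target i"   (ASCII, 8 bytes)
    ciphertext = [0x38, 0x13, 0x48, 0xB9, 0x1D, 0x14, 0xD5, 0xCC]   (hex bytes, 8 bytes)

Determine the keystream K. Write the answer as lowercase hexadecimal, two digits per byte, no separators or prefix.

4c723ade7860f5a5

Since ciphertext = plaintext ⊕ K, XORing both sides with plaintext gives K = plaintext ⊕ ciphertext.
116 XOR  56 =  76
 97 XOR  19 = 114
114 XOR  72 =  58
103 XOR 185 = 222
101 XOR  29 = 120
116 XOR  20 =  96
 32 XOR 213 = 245
105 XOR 204 = 165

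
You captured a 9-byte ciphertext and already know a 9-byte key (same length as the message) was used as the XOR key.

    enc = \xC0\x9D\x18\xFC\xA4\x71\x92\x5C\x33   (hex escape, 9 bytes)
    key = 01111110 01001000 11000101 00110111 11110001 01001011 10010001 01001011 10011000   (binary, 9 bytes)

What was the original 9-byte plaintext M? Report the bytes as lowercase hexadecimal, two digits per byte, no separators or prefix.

bed5ddcb553a0317ab

XOR is its own inverse, so applying the key byte-wise gives the result directly.
c0 ⊕ 7e = be
9d ⊕ 48 = d5
18 ⊕ c5 = dd
fc ⊕ 37 = cb
a4 ⊕ f1 = 55
71 ⊕ 4b = 3a
92 ⊕ 91 = 03
5c ⊕ 4b = 17
33 ⊕ 98 = ab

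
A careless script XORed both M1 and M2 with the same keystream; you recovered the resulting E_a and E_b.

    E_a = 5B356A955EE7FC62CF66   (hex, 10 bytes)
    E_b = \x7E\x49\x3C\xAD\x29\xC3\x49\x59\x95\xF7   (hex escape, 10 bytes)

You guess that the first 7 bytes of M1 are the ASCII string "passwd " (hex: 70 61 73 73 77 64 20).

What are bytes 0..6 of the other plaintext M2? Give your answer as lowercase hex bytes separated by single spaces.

55 1d 25 4b 00 40 95

First, E_a ⊕ E_b = (M1 ⊕ K) ⊕ (M2 ⊕ K) = M1 ⊕ M2, so the key drops out. Then M2 = (M1 ⊕ M2) ⊕ M1 over the first 7 bytes.
byte 0: (5b XOR 7e) XOR 70 = 25 XOR 70 = 55
byte 1: (35 XOR 49) XOR 61 = 7c XOR 61 = 1d
byte 2: (6a XOR 3c) XOR 73 = 56 XOR 73 = 25
byte 3: (95 XOR ad) XOR 73 = 38 XOR 73 = 4b
byte 4: (5e XOR 29) XOR 77 = 77 XOR 77 = 00
byte 5: (e7 XOR c3) XOR 64 = 24 XOR 64 = 40
byte 6: (fc XOR 49) XOR 20 = b5 XOR 20 = 95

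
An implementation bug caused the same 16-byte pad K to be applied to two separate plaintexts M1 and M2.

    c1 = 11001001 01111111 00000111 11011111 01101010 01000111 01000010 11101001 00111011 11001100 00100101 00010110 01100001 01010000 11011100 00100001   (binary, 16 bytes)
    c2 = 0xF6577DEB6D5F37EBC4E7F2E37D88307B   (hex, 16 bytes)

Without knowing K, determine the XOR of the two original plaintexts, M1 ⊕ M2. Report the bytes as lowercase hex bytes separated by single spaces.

3f 28 7a 34 07 18 75 02 ff 2b d7 f5 1c d8 ec 5a

c1 ⊕ c2 = (M1 ⊕ K) ⊕ (M2 ⊕ K) = M1 ⊕ M2 — the shared key cancels under XOR.
byte 0: c9 ^ f6 = 3f
byte 1: 7f ^ 57 = 28
byte 2: 07 ^ 7d = 7a
byte 3: df ^ eb = 34
byte 4: 6a ^ 6d = 07
byte 5: 47 ^ 5f = 18
byte 6: 42 ^ 37 = 75
byte 7: e9 ^ eb = 02
byte 8: 3b ^ c4 = ff
byte 9: cc ^ e7 = 2b
byte 10: 25 ^ f2 = d7
byte 11: 16 ^ e3 = f5
byte 12: 61 ^ 7d = 1c
byte 13: 50 ^ 88 = d8
byte 14: dc ^ 30 = ec
byte 15: 21 ^ 7b = 5a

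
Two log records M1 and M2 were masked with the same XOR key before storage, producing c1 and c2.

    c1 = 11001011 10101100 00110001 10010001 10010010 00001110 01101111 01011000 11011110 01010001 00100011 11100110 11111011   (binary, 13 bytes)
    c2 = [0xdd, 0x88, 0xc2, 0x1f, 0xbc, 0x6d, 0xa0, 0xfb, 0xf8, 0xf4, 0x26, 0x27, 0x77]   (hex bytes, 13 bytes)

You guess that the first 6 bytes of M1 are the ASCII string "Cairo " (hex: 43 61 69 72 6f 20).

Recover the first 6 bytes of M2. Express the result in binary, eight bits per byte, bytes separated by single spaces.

01010101 01000101 10011010 11111100 01000001 01000011

First, c1 ⊕ c2 = (M1 ⊕ K) ⊕ (M2 ⊕ K) = M1 ⊕ M2, so the key drops out. Then M2 = (M1 ⊕ M2) ⊕ M1 over the first 6 bytes.
byte 0: (cb xor dd) xor 43 = 16 xor 43 = 55
byte 1: (ac xor 88) xor 61 = 24 xor 61 = 45
byte 2: (31 xor c2) xor 69 = f3 xor 69 = 9a
byte 3: (91 xor 1f) xor 72 = 8e xor 72 = fc
byte 4: (92 xor bc) xor 6f = 2e xor 6f = 41
byte 5: (0e xor 6d) xor 20 = 63 xor 20 = 43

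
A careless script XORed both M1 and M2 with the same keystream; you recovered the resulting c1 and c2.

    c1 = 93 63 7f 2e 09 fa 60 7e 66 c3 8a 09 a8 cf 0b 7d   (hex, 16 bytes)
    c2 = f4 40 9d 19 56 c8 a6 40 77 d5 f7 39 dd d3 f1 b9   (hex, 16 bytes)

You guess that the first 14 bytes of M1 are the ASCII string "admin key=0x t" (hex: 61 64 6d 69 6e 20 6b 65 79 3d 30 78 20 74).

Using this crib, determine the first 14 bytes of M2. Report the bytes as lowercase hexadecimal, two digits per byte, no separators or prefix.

06478f5e3112ad5b682b4d485568

First, c1 ⊕ c2 = (M1 ⊕ K) ⊕ (M2 ⊕ K) = M1 ⊕ M2, so the key drops out. Then M2 = (M1 ⊕ M2) ⊕ M1 over the first 14 bytes.
byte 0: (93 ⊕ f4) ⊕ 61 = 67 ⊕ 61 = 06
byte 1: (63 ⊕ 40) ⊕ 64 = 23 ⊕ 64 = 47
byte 2: (7f ⊕ 9d) ⊕ 6d = e2 ⊕ 6d = 8f
byte 3: (2e ⊕ 19) ⊕ 69 = 37 ⊕ 69 = 5e
byte 4: (09 ⊕ 56) ⊕ 6e = 5f ⊕ 6e = 31
byte 5: (fa ⊕ c8) ⊕ 20 = 32 ⊕ 20 = 12
byte 6: (60 ⊕ a6) ⊕ 6b = c6 ⊕ 6b = ad
byte 7: (7e ⊕ 40) ⊕ 65 = 3e ⊕ 65 = 5b
byte 8: (66 ⊕ 77) ⊕ 79 = 11 ⊕ 79 = 68
byte 9: (c3 ⊕ d5) ⊕ 3d = 16 ⊕ 3d = 2b
byte 10: (8a ⊕ f7) ⊕ 30 = 7d ⊕ 30 = 4d
byte 11: (09 ⊕ 39) ⊕ 78 = 30 ⊕ 78 = 48
byte 12: (a8 ⊕ dd) ⊕ 20 = 75 ⊕ 20 = 55
byte 13: (cf ⊕ d3) ⊕ 74 = 1c ⊕ 74 = 68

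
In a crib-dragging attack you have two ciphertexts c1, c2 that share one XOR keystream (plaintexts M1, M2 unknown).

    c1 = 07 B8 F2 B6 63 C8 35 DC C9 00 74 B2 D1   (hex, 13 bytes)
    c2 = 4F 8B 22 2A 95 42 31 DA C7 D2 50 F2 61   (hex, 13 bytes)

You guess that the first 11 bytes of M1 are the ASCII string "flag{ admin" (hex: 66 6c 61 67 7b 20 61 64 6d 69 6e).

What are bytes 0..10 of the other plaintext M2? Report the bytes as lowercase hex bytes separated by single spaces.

2e 5f b1 fb 8d aa 65 62 63 bb 4a

First, c1 ⊕ c2 = (M1 ⊕ K) ⊕ (M2 ⊕ K) = M1 ⊕ M2, so the key drops out. Then M2 = (M1 ⊕ M2) ⊕ M1 over the first 11 bytes.
byte 0: (07 ⊕ 4f) ⊕ 66 = 48 ⊕ 66 = 2e
byte 1: (b8 ⊕ 8b) ⊕ 6c = 33 ⊕ 6c = 5f
byte 2: (f2 ⊕ 22) ⊕ 61 = d0 ⊕ 61 = b1
byte 3: (b6 ⊕ 2a) ⊕ 67 = 9c ⊕ 67 = fb
byte 4: (63 ⊕ 95) ⊕ 7b = f6 ⊕ 7b = 8d
byte 5: (c8 ⊕ 42) ⊕ 20 = 8a ⊕ 20 = aa
byte 6: (35 ⊕ 31) ⊕ 61 = 04 ⊕ 61 = 65
byte 7: (dc ⊕ da) ⊕ 64 = 06 ⊕ 64 = 62
byte 8: (c9 ⊕ c7) ⊕ 6d = 0e ⊕ 6d = 63
byte 9: (00 ⊕ d2) ⊕ 69 = d2 ⊕ 69 = bb
byte 10: (74 ⊕ 50) ⊕ 6e = 24 ⊕ 6e = 4a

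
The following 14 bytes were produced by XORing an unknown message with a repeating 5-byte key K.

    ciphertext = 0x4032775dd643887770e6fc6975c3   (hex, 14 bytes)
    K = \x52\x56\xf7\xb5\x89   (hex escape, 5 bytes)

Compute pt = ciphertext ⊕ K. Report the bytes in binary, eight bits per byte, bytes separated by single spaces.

00010010 01100100 10000000 11101000 01011111 00010001 11011110 10000000 11000101 01101111 10101110 00111111 10000010 01110110

The 5-byte key repeats, so the effective keystream is 52 56 f7 b5 89 52 56 f7 b5 89 52 56 f7 b5.
byte 0: 40 XOR 52 = 12
byte 1: 32 XOR 56 = 64
byte 2: 77 XOR f7 = 80
byte 3: 5d XOR b5 = e8
byte 4: d6 XOR 89 = 5f
byte 5: 43 XOR 52 = 11
byte 6: 88 XOR 56 = de
byte 7: 77 XOR f7 = 80
byte 8: 70 XOR b5 = c5
byte 9: e6 XOR 89 = 6f
byte 10: fc XOR 52 = ae
byte 11: 69 XOR 56 = 3f
byte 12: 75 XOR f7 = 82
byte 13: c3 XOR b5 = 76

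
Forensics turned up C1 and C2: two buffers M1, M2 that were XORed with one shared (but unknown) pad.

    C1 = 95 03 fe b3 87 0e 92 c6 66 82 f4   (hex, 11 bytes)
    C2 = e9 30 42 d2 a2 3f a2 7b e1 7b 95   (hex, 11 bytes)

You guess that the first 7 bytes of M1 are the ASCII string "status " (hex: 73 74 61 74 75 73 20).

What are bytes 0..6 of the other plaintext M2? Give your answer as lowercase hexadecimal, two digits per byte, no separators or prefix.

0f47dd15504210

First, C1 ⊕ C2 = (M1 ⊕ K) ⊕ (M2 ⊕ K) = M1 ⊕ M2, so the key drops out. Then M2 = (M1 ⊕ M2) ⊕ M1 over the first 7 bytes.
byte 0: (95 ^ e9) ^ 73 = 7c ^ 73 = 0f
byte 1: (03 ^ 30) ^ 74 = 33 ^ 74 = 47
byte 2: (fe ^ 42) ^ 61 = bc ^ 61 = dd
byte 3: (b3 ^ d2) ^ 74 = 61 ^ 74 = 15
byte 4: (87 ^ a2) ^ 75 = 25 ^ 75 = 50
byte 5: (0e ^ 3f) ^ 73 = 31 ^ 73 = 42
byte 6: (92 ^ a2) ^ 20 = 30 ^ 20 = 10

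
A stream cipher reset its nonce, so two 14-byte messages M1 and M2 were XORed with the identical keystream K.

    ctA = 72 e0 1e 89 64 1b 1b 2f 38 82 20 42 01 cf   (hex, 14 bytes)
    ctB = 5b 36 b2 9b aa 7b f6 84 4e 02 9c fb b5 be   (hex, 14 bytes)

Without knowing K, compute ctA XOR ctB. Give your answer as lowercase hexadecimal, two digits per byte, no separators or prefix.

29d6ac12ce60edab7680bcb9b471

ctA ⊕ ctB = (M1 ⊕ K) ⊕ (M2 ⊕ K) = M1 ⊕ M2 — the shared key cancels under XOR.
byte 0: 01110010 XOR 01011011 = 00101001
byte 1: 11100000 XOR 00110110 = 11010110
byte 2: 00011110 XOR 10110010 = 10101100
byte 3: 10001001 XOR 10011011 = 00010010
byte 4: 01100100 XOR 10101010 = 11001110
byte 5: 00011011 XOR 01111011 = 01100000
byte 6: 00011011 XOR 11110110 = 11101101
byte 7: 00101111 XOR 10000100 = 10101011
byte 8: 00111000 XOR 01001110 = 01110110
byte 9: 10000010 XOR 00000010 = 10000000
byte 10: 00100000 XOR 10011100 = 10111100
byte 11: 01000010 XOR 11111011 = 10111001
byte 12: 00000001 XOR 10110101 = 10110100
byte 13: 11001111 XOR 10111110 = 01110001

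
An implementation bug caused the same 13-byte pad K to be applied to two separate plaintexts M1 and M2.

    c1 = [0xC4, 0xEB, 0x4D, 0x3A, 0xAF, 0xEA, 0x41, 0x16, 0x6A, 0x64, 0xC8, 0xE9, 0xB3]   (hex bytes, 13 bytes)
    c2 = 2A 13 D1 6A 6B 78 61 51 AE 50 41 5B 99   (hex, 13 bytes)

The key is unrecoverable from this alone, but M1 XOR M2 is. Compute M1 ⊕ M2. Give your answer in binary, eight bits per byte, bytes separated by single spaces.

c1 ⊕ c2 = (M1 ⊕ K) ⊕ (M2 ⊕ K) = M1 ⊕ M2 — the shared key cancels under XOR.
11000100 XOR 00101010 = 11101110
11101011 XOR 00010011 = 11111000
01001101 XOR 11010001 = 10011100
00111010 XOR 01101010 = 01010000
10101111 XOR 01101011 = 11000100
11101010 XOR 01111000 = 10010010
01000001 XOR 01100001 = 00100000
00010110 XOR 01010001 = 01000111
01101010 XOR 10101110 = 11000100
01100100 XOR 01010000 = 00110100
11001000 XOR 01000001 = 10001001
11101001 XOR 01011011 = 10110010
10110011 XOR 10011001 = 00101010

11101110 11111000 10011100 01010000 11000100 10010010 00100000 01000111 11000100 00110100 10001001 10110010 00101010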